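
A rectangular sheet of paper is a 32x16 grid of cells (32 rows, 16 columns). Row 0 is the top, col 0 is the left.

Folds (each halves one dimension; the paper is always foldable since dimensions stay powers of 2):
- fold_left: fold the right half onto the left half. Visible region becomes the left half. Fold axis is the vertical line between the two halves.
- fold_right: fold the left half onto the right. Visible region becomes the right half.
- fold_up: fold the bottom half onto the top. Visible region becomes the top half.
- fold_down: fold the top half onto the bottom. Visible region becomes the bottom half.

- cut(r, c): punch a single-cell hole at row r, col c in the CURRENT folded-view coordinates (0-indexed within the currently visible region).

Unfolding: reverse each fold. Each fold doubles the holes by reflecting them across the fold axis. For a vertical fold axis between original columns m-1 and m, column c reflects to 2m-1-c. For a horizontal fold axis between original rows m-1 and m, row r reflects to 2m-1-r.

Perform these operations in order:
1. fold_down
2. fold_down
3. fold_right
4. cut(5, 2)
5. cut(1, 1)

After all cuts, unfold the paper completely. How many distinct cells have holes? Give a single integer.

Op 1 fold_down: fold axis h@16; visible region now rows[16,32) x cols[0,16) = 16x16
Op 2 fold_down: fold axis h@24; visible region now rows[24,32) x cols[0,16) = 8x16
Op 3 fold_right: fold axis v@8; visible region now rows[24,32) x cols[8,16) = 8x8
Op 4 cut(5, 2): punch at orig (29,10); cuts so far [(29, 10)]; region rows[24,32) x cols[8,16) = 8x8
Op 5 cut(1, 1): punch at orig (25,9); cuts so far [(25, 9), (29, 10)]; region rows[24,32) x cols[8,16) = 8x8
Unfold 1 (reflect across v@8): 4 holes -> [(25, 6), (25, 9), (29, 5), (29, 10)]
Unfold 2 (reflect across h@24): 8 holes -> [(18, 5), (18, 10), (22, 6), (22, 9), (25, 6), (25, 9), (29, 5), (29, 10)]
Unfold 3 (reflect across h@16): 16 holes -> [(2, 5), (2, 10), (6, 6), (6, 9), (9, 6), (9, 9), (13, 5), (13, 10), (18, 5), (18, 10), (22, 6), (22, 9), (25, 6), (25, 9), (29, 5), (29, 10)]

Answer: 16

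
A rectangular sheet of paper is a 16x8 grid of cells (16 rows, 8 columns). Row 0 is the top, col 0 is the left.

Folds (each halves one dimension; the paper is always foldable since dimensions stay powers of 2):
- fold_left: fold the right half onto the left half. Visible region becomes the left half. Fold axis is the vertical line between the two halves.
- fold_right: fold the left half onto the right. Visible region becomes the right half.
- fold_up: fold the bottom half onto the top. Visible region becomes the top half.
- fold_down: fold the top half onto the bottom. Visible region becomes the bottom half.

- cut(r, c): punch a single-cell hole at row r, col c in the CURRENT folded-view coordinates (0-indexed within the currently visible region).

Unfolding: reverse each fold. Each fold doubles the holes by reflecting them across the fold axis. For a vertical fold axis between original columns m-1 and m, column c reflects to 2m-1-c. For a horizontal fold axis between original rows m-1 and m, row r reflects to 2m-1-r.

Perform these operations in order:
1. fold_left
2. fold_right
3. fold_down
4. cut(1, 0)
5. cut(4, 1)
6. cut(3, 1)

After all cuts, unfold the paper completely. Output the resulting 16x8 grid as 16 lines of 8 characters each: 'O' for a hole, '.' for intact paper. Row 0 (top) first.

Op 1 fold_left: fold axis v@4; visible region now rows[0,16) x cols[0,4) = 16x4
Op 2 fold_right: fold axis v@2; visible region now rows[0,16) x cols[2,4) = 16x2
Op 3 fold_down: fold axis h@8; visible region now rows[8,16) x cols[2,4) = 8x2
Op 4 cut(1, 0): punch at orig (9,2); cuts so far [(9, 2)]; region rows[8,16) x cols[2,4) = 8x2
Op 5 cut(4, 1): punch at orig (12,3); cuts so far [(9, 2), (12, 3)]; region rows[8,16) x cols[2,4) = 8x2
Op 6 cut(3, 1): punch at orig (11,3); cuts so far [(9, 2), (11, 3), (12, 3)]; region rows[8,16) x cols[2,4) = 8x2
Unfold 1 (reflect across h@8): 6 holes -> [(3, 3), (4, 3), (6, 2), (9, 2), (11, 3), (12, 3)]
Unfold 2 (reflect across v@2): 12 holes -> [(3, 0), (3, 3), (4, 0), (4, 3), (6, 1), (6, 2), (9, 1), (9, 2), (11, 0), (11, 3), (12, 0), (12, 3)]
Unfold 3 (reflect across v@4): 24 holes -> [(3, 0), (3, 3), (3, 4), (3, 7), (4, 0), (4, 3), (4, 4), (4, 7), (6, 1), (6, 2), (6, 5), (6, 6), (9, 1), (9, 2), (9, 5), (9, 6), (11, 0), (11, 3), (11, 4), (11, 7), (12, 0), (12, 3), (12, 4), (12, 7)]

Answer: ........
........
........
O..OO..O
O..OO..O
........
.OO..OO.
........
........
.OO..OO.
........
O..OO..O
O..OO..O
........
........
........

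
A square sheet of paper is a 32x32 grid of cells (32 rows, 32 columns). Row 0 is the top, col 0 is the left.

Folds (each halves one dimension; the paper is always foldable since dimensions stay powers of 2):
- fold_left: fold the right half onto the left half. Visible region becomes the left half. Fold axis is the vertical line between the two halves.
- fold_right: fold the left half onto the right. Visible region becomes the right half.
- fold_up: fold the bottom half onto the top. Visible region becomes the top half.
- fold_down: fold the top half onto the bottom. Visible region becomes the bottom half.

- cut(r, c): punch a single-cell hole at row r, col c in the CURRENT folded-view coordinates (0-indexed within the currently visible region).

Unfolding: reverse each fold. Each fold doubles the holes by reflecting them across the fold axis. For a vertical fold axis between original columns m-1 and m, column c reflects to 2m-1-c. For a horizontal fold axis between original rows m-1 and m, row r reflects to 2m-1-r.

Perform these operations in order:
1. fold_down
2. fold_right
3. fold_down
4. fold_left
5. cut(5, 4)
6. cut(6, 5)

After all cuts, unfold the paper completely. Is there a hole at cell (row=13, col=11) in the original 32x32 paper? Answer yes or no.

Op 1 fold_down: fold axis h@16; visible region now rows[16,32) x cols[0,32) = 16x32
Op 2 fold_right: fold axis v@16; visible region now rows[16,32) x cols[16,32) = 16x16
Op 3 fold_down: fold axis h@24; visible region now rows[24,32) x cols[16,32) = 8x16
Op 4 fold_left: fold axis v@24; visible region now rows[24,32) x cols[16,24) = 8x8
Op 5 cut(5, 4): punch at orig (29,20); cuts so far [(29, 20)]; region rows[24,32) x cols[16,24) = 8x8
Op 6 cut(6, 5): punch at orig (30,21); cuts so far [(29, 20), (30, 21)]; region rows[24,32) x cols[16,24) = 8x8
Unfold 1 (reflect across v@24): 4 holes -> [(29, 20), (29, 27), (30, 21), (30, 26)]
Unfold 2 (reflect across h@24): 8 holes -> [(17, 21), (17, 26), (18, 20), (18, 27), (29, 20), (29, 27), (30, 21), (30, 26)]
Unfold 3 (reflect across v@16): 16 holes -> [(17, 5), (17, 10), (17, 21), (17, 26), (18, 4), (18, 11), (18, 20), (18, 27), (29, 4), (29, 11), (29, 20), (29, 27), (30, 5), (30, 10), (30, 21), (30, 26)]
Unfold 4 (reflect across h@16): 32 holes -> [(1, 5), (1, 10), (1, 21), (1, 26), (2, 4), (2, 11), (2, 20), (2, 27), (13, 4), (13, 11), (13, 20), (13, 27), (14, 5), (14, 10), (14, 21), (14, 26), (17, 5), (17, 10), (17, 21), (17, 26), (18, 4), (18, 11), (18, 20), (18, 27), (29, 4), (29, 11), (29, 20), (29, 27), (30, 5), (30, 10), (30, 21), (30, 26)]
Holes: [(1, 5), (1, 10), (1, 21), (1, 26), (2, 4), (2, 11), (2, 20), (2, 27), (13, 4), (13, 11), (13, 20), (13, 27), (14, 5), (14, 10), (14, 21), (14, 26), (17, 5), (17, 10), (17, 21), (17, 26), (18, 4), (18, 11), (18, 20), (18, 27), (29, 4), (29, 11), (29, 20), (29, 27), (30, 5), (30, 10), (30, 21), (30, 26)]

Answer: yes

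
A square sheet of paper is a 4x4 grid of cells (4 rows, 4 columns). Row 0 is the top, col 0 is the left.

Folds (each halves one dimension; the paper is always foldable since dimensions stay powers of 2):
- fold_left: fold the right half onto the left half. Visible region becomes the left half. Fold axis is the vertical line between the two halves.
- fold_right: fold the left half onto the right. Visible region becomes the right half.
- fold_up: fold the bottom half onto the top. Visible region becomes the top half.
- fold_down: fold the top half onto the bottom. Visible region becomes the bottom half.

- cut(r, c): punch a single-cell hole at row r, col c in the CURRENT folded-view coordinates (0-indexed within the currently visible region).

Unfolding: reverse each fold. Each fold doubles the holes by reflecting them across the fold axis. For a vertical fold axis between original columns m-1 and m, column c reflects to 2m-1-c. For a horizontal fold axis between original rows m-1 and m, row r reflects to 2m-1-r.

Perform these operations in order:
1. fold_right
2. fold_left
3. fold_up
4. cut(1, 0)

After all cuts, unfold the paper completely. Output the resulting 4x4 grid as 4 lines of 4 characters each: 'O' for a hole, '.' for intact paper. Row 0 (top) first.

Answer: ....
OOOO
OOOO
....

Derivation:
Op 1 fold_right: fold axis v@2; visible region now rows[0,4) x cols[2,4) = 4x2
Op 2 fold_left: fold axis v@3; visible region now rows[0,4) x cols[2,3) = 4x1
Op 3 fold_up: fold axis h@2; visible region now rows[0,2) x cols[2,3) = 2x1
Op 4 cut(1, 0): punch at orig (1,2); cuts so far [(1, 2)]; region rows[0,2) x cols[2,3) = 2x1
Unfold 1 (reflect across h@2): 2 holes -> [(1, 2), (2, 2)]
Unfold 2 (reflect across v@3): 4 holes -> [(1, 2), (1, 3), (2, 2), (2, 3)]
Unfold 3 (reflect across v@2): 8 holes -> [(1, 0), (1, 1), (1, 2), (1, 3), (2, 0), (2, 1), (2, 2), (2, 3)]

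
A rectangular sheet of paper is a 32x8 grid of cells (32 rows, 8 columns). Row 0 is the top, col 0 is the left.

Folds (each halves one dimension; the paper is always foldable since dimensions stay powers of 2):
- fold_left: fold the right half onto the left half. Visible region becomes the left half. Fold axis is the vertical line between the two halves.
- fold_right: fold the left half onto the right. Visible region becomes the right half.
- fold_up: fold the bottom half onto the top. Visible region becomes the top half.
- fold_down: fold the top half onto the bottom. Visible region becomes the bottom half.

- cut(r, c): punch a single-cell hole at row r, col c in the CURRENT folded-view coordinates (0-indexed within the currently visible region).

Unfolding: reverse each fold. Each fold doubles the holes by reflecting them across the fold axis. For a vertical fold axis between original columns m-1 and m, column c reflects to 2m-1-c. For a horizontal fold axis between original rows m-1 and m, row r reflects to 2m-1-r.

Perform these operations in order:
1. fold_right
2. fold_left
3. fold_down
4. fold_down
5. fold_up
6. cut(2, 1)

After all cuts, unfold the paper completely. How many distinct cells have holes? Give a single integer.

Answer: 32

Derivation:
Op 1 fold_right: fold axis v@4; visible region now rows[0,32) x cols[4,8) = 32x4
Op 2 fold_left: fold axis v@6; visible region now rows[0,32) x cols[4,6) = 32x2
Op 3 fold_down: fold axis h@16; visible region now rows[16,32) x cols[4,6) = 16x2
Op 4 fold_down: fold axis h@24; visible region now rows[24,32) x cols[4,6) = 8x2
Op 5 fold_up: fold axis h@28; visible region now rows[24,28) x cols[4,6) = 4x2
Op 6 cut(2, 1): punch at orig (26,5); cuts so far [(26, 5)]; region rows[24,28) x cols[4,6) = 4x2
Unfold 1 (reflect across h@28): 2 holes -> [(26, 5), (29, 5)]
Unfold 2 (reflect across h@24): 4 holes -> [(18, 5), (21, 5), (26, 5), (29, 5)]
Unfold 3 (reflect across h@16): 8 holes -> [(2, 5), (5, 5), (10, 5), (13, 5), (18, 5), (21, 5), (26, 5), (29, 5)]
Unfold 4 (reflect across v@6): 16 holes -> [(2, 5), (2, 6), (5, 5), (5, 6), (10, 5), (10, 6), (13, 5), (13, 6), (18, 5), (18, 6), (21, 5), (21, 6), (26, 5), (26, 6), (29, 5), (29, 6)]
Unfold 5 (reflect across v@4): 32 holes -> [(2, 1), (2, 2), (2, 5), (2, 6), (5, 1), (5, 2), (5, 5), (5, 6), (10, 1), (10, 2), (10, 5), (10, 6), (13, 1), (13, 2), (13, 5), (13, 6), (18, 1), (18, 2), (18, 5), (18, 6), (21, 1), (21, 2), (21, 5), (21, 6), (26, 1), (26, 2), (26, 5), (26, 6), (29, 1), (29, 2), (29, 5), (29, 6)]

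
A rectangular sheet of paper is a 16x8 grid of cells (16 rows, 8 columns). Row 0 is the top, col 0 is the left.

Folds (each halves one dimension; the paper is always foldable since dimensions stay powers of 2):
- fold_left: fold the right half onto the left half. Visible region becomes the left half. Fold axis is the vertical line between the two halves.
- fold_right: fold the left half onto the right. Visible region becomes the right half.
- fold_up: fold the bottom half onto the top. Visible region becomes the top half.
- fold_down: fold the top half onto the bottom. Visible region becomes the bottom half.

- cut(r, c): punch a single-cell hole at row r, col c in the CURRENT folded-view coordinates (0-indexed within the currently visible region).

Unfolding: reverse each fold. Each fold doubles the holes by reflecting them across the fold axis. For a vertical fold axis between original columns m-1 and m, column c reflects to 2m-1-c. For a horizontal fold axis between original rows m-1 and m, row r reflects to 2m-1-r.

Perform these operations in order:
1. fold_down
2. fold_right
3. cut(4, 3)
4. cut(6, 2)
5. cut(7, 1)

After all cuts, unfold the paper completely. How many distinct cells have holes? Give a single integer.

Op 1 fold_down: fold axis h@8; visible region now rows[8,16) x cols[0,8) = 8x8
Op 2 fold_right: fold axis v@4; visible region now rows[8,16) x cols[4,8) = 8x4
Op 3 cut(4, 3): punch at orig (12,7); cuts so far [(12, 7)]; region rows[8,16) x cols[4,8) = 8x4
Op 4 cut(6, 2): punch at orig (14,6); cuts so far [(12, 7), (14, 6)]; region rows[8,16) x cols[4,8) = 8x4
Op 5 cut(7, 1): punch at orig (15,5); cuts so far [(12, 7), (14, 6), (15, 5)]; region rows[8,16) x cols[4,8) = 8x4
Unfold 1 (reflect across v@4): 6 holes -> [(12, 0), (12, 7), (14, 1), (14, 6), (15, 2), (15, 5)]
Unfold 2 (reflect across h@8): 12 holes -> [(0, 2), (0, 5), (1, 1), (1, 6), (3, 0), (3, 7), (12, 0), (12, 7), (14, 1), (14, 6), (15, 2), (15, 5)]

Answer: 12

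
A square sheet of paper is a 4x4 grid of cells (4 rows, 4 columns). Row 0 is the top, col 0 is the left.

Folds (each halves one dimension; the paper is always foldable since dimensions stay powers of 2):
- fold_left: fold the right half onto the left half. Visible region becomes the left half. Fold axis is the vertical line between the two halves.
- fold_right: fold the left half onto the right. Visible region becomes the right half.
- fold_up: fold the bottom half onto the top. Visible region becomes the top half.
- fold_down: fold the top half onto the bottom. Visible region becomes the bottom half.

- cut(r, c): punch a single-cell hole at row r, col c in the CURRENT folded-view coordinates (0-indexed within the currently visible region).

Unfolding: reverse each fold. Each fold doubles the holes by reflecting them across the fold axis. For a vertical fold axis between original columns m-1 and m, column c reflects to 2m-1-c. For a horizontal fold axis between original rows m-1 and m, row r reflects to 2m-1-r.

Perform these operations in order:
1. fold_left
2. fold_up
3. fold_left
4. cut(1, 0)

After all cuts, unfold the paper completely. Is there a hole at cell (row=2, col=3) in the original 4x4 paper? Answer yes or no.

Answer: yes

Derivation:
Op 1 fold_left: fold axis v@2; visible region now rows[0,4) x cols[0,2) = 4x2
Op 2 fold_up: fold axis h@2; visible region now rows[0,2) x cols[0,2) = 2x2
Op 3 fold_left: fold axis v@1; visible region now rows[0,2) x cols[0,1) = 2x1
Op 4 cut(1, 0): punch at orig (1,0); cuts so far [(1, 0)]; region rows[0,2) x cols[0,1) = 2x1
Unfold 1 (reflect across v@1): 2 holes -> [(1, 0), (1, 1)]
Unfold 2 (reflect across h@2): 4 holes -> [(1, 0), (1, 1), (2, 0), (2, 1)]
Unfold 3 (reflect across v@2): 8 holes -> [(1, 0), (1, 1), (1, 2), (1, 3), (2, 0), (2, 1), (2, 2), (2, 3)]
Holes: [(1, 0), (1, 1), (1, 2), (1, 3), (2, 0), (2, 1), (2, 2), (2, 3)]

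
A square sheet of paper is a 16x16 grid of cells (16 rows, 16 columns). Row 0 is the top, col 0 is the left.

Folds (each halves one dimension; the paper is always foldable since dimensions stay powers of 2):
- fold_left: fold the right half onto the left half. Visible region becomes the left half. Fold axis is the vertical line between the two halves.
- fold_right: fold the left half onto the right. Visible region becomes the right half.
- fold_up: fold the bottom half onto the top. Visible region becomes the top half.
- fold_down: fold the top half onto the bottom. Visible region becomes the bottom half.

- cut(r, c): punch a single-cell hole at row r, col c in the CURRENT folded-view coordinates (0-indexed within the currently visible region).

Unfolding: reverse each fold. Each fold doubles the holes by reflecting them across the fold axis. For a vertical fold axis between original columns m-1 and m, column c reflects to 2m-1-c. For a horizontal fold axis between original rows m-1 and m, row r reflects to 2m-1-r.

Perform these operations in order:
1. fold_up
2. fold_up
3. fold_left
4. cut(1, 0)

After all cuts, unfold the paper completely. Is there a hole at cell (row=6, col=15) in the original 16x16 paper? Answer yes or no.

Answer: yes

Derivation:
Op 1 fold_up: fold axis h@8; visible region now rows[0,8) x cols[0,16) = 8x16
Op 2 fold_up: fold axis h@4; visible region now rows[0,4) x cols[0,16) = 4x16
Op 3 fold_left: fold axis v@8; visible region now rows[0,4) x cols[0,8) = 4x8
Op 4 cut(1, 0): punch at orig (1,0); cuts so far [(1, 0)]; region rows[0,4) x cols[0,8) = 4x8
Unfold 1 (reflect across v@8): 2 holes -> [(1, 0), (1, 15)]
Unfold 2 (reflect across h@4): 4 holes -> [(1, 0), (1, 15), (6, 0), (6, 15)]
Unfold 3 (reflect across h@8): 8 holes -> [(1, 0), (1, 15), (6, 0), (6, 15), (9, 0), (9, 15), (14, 0), (14, 15)]
Holes: [(1, 0), (1, 15), (6, 0), (6, 15), (9, 0), (9, 15), (14, 0), (14, 15)]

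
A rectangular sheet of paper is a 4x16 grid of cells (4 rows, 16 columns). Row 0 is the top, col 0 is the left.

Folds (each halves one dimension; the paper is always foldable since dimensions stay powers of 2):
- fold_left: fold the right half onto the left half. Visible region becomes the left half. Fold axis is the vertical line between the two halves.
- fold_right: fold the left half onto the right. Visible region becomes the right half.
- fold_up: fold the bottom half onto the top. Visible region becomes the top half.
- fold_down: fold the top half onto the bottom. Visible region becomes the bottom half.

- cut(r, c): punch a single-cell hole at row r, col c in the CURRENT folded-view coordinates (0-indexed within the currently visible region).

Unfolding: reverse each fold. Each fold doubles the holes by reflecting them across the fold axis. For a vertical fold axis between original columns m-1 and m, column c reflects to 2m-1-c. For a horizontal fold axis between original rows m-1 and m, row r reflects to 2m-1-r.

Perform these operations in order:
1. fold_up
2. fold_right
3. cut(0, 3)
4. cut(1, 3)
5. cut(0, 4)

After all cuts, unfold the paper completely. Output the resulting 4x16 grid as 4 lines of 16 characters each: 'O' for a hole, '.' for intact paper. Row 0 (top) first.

Answer: ...OO......OO...
....O......O....
....O......O....
...OO......OO...

Derivation:
Op 1 fold_up: fold axis h@2; visible region now rows[0,2) x cols[0,16) = 2x16
Op 2 fold_right: fold axis v@8; visible region now rows[0,2) x cols[8,16) = 2x8
Op 3 cut(0, 3): punch at orig (0,11); cuts so far [(0, 11)]; region rows[0,2) x cols[8,16) = 2x8
Op 4 cut(1, 3): punch at orig (1,11); cuts so far [(0, 11), (1, 11)]; region rows[0,2) x cols[8,16) = 2x8
Op 5 cut(0, 4): punch at orig (0,12); cuts so far [(0, 11), (0, 12), (1, 11)]; region rows[0,2) x cols[8,16) = 2x8
Unfold 1 (reflect across v@8): 6 holes -> [(0, 3), (0, 4), (0, 11), (0, 12), (1, 4), (1, 11)]
Unfold 2 (reflect across h@2): 12 holes -> [(0, 3), (0, 4), (0, 11), (0, 12), (1, 4), (1, 11), (2, 4), (2, 11), (3, 3), (3, 4), (3, 11), (3, 12)]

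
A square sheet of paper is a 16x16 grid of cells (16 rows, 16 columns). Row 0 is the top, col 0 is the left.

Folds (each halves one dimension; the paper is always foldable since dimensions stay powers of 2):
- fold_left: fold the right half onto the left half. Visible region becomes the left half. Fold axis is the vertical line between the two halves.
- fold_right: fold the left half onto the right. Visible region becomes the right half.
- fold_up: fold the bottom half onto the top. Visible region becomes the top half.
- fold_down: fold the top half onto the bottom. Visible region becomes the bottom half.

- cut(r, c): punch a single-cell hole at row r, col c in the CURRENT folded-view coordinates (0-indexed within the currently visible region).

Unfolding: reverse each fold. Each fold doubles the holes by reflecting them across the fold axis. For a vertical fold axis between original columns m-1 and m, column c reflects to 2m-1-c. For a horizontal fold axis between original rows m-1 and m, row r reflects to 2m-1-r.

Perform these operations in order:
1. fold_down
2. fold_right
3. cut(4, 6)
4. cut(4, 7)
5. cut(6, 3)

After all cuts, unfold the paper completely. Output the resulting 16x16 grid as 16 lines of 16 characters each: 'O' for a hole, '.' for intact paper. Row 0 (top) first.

Op 1 fold_down: fold axis h@8; visible region now rows[8,16) x cols[0,16) = 8x16
Op 2 fold_right: fold axis v@8; visible region now rows[8,16) x cols[8,16) = 8x8
Op 3 cut(4, 6): punch at orig (12,14); cuts so far [(12, 14)]; region rows[8,16) x cols[8,16) = 8x8
Op 4 cut(4, 7): punch at orig (12,15); cuts so far [(12, 14), (12, 15)]; region rows[8,16) x cols[8,16) = 8x8
Op 5 cut(6, 3): punch at orig (14,11); cuts so far [(12, 14), (12, 15), (14, 11)]; region rows[8,16) x cols[8,16) = 8x8
Unfold 1 (reflect across v@8): 6 holes -> [(12, 0), (12, 1), (12, 14), (12, 15), (14, 4), (14, 11)]
Unfold 2 (reflect across h@8): 12 holes -> [(1, 4), (1, 11), (3, 0), (3, 1), (3, 14), (3, 15), (12, 0), (12, 1), (12, 14), (12, 15), (14, 4), (14, 11)]

Answer: ................
....O......O....
................
OO............OO
................
................
................
................
................
................
................
................
OO............OO
................
....O......O....
................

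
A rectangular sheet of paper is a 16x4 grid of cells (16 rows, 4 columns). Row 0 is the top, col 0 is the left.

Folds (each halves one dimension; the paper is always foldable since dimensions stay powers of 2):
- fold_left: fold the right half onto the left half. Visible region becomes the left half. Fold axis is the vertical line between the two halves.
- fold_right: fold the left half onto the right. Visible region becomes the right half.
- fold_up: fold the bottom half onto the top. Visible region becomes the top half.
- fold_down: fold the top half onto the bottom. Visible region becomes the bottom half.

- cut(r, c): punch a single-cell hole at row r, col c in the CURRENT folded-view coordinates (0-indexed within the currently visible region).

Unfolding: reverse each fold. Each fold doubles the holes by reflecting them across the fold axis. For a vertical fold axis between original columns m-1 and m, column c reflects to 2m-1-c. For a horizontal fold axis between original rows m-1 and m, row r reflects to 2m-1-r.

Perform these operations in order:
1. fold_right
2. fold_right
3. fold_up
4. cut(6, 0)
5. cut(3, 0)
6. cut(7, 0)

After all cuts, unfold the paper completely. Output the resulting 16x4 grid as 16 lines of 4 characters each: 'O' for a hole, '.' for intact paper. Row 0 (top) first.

Op 1 fold_right: fold axis v@2; visible region now rows[0,16) x cols[2,4) = 16x2
Op 2 fold_right: fold axis v@3; visible region now rows[0,16) x cols[3,4) = 16x1
Op 3 fold_up: fold axis h@8; visible region now rows[0,8) x cols[3,4) = 8x1
Op 4 cut(6, 0): punch at orig (6,3); cuts so far [(6, 3)]; region rows[0,8) x cols[3,4) = 8x1
Op 5 cut(3, 0): punch at orig (3,3); cuts so far [(3, 3), (6, 3)]; region rows[0,8) x cols[3,4) = 8x1
Op 6 cut(7, 0): punch at orig (7,3); cuts so far [(3, 3), (6, 3), (7, 3)]; region rows[0,8) x cols[3,4) = 8x1
Unfold 1 (reflect across h@8): 6 holes -> [(3, 3), (6, 3), (7, 3), (8, 3), (9, 3), (12, 3)]
Unfold 2 (reflect across v@3): 12 holes -> [(3, 2), (3, 3), (6, 2), (6, 3), (7, 2), (7, 3), (8, 2), (8, 3), (9, 2), (9, 3), (12, 2), (12, 3)]
Unfold 3 (reflect across v@2): 24 holes -> [(3, 0), (3, 1), (3, 2), (3, 3), (6, 0), (6, 1), (6, 2), (6, 3), (7, 0), (7, 1), (7, 2), (7, 3), (8, 0), (8, 1), (8, 2), (8, 3), (9, 0), (9, 1), (9, 2), (9, 3), (12, 0), (12, 1), (12, 2), (12, 3)]

Answer: ....
....
....
OOOO
....
....
OOOO
OOOO
OOOO
OOOO
....
....
OOOO
....
....
....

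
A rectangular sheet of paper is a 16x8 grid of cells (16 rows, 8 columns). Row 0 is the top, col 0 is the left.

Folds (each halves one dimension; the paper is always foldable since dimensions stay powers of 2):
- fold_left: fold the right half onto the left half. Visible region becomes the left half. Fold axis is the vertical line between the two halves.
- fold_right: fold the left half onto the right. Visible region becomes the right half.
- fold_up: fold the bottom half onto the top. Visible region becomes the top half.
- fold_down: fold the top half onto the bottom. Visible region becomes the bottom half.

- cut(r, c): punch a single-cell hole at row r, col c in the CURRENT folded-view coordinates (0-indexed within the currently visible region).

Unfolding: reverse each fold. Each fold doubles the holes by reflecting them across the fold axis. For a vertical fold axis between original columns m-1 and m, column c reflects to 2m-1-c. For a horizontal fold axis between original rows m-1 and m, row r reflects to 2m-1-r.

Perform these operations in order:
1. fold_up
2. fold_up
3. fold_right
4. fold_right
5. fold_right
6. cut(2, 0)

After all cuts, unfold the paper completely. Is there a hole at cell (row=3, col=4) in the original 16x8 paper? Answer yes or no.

Op 1 fold_up: fold axis h@8; visible region now rows[0,8) x cols[0,8) = 8x8
Op 2 fold_up: fold axis h@4; visible region now rows[0,4) x cols[0,8) = 4x8
Op 3 fold_right: fold axis v@4; visible region now rows[0,4) x cols[4,8) = 4x4
Op 4 fold_right: fold axis v@6; visible region now rows[0,4) x cols[6,8) = 4x2
Op 5 fold_right: fold axis v@7; visible region now rows[0,4) x cols[7,8) = 4x1
Op 6 cut(2, 0): punch at orig (2,7); cuts so far [(2, 7)]; region rows[0,4) x cols[7,8) = 4x1
Unfold 1 (reflect across v@7): 2 holes -> [(2, 6), (2, 7)]
Unfold 2 (reflect across v@6): 4 holes -> [(2, 4), (2, 5), (2, 6), (2, 7)]
Unfold 3 (reflect across v@4): 8 holes -> [(2, 0), (2, 1), (2, 2), (2, 3), (2, 4), (2, 5), (2, 6), (2, 7)]
Unfold 4 (reflect across h@4): 16 holes -> [(2, 0), (2, 1), (2, 2), (2, 3), (2, 4), (2, 5), (2, 6), (2, 7), (5, 0), (5, 1), (5, 2), (5, 3), (5, 4), (5, 5), (5, 6), (5, 7)]
Unfold 5 (reflect across h@8): 32 holes -> [(2, 0), (2, 1), (2, 2), (2, 3), (2, 4), (2, 5), (2, 6), (2, 7), (5, 0), (5, 1), (5, 2), (5, 3), (5, 4), (5, 5), (5, 6), (5, 7), (10, 0), (10, 1), (10, 2), (10, 3), (10, 4), (10, 5), (10, 6), (10, 7), (13, 0), (13, 1), (13, 2), (13, 3), (13, 4), (13, 5), (13, 6), (13, 7)]
Holes: [(2, 0), (2, 1), (2, 2), (2, 3), (2, 4), (2, 5), (2, 6), (2, 7), (5, 0), (5, 1), (5, 2), (5, 3), (5, 4), (5, 5), (5, 6), (5, 7), (10, 0), (10, 1), (10, 2), (10, 3), (10, 4), (10, 5), (10, 6), (10, 7), (13, 0), (13, 1), (13, 2), (13, 3), (13, 4), (13, 5), (13, 6), (13, 7)]

Answer: no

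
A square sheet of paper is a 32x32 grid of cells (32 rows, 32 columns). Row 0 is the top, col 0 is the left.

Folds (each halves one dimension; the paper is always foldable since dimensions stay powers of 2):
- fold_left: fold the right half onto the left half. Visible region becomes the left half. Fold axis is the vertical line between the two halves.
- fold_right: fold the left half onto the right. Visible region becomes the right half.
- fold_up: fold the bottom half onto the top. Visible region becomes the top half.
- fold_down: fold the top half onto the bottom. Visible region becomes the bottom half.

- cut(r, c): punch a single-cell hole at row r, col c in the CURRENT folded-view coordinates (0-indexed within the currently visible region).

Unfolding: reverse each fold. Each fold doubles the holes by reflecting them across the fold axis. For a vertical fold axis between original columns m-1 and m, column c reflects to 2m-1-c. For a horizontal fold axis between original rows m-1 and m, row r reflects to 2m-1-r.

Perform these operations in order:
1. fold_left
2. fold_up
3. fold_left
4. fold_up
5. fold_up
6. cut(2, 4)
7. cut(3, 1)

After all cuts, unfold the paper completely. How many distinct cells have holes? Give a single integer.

Op 1 fold_left: fold axis v@16; visible region now rows[0,32) x cols[0,16) = 32x16
Op 2 fold_up: fold axis h@16; visible region now rows[0,16) x cols[0,16) = 16x16
Op 3 fold_left: fold axis v@8; visible region now rows[0,16) x cols[0,8) = 16x8
Op 4 fold_up: fold axis h@8; visible region now rows[0,8) x cols[0,8) = 8x8
Op 5 fold_up: fold axis h@4; visible region now rows[0,4) x cols[0,8) = 4x8
Op 6 cut(2, 4): punch at orig (2,4); cuts so far [(2, 4)]; region rows[0,4) x cols[0,8) = 4x8
Op 7 cut(3, 1): punch at orig (3,1); cuts so far [(2, 4), (3, 1)]; region rows[0,4) x cols[0,8) = 4x8
Unfold 1 (reflect across h@4): 4 holes -> [(2, 4), (3, 1), (4, 1), (5, 4)]
Unfold 2 (reflect across h@8): 8 holes -> [(2, 4), (3, 1), (4, 1), (5, 4), (10, 4), (11, 1), (12, 1), (13, 4)]
Unfold 3 (reflect across v@8): 16 holes -> [(2, 4), (2, 11), (3, 1), (3, 14), (4, 1), (4, 14), (5, 4), (5, 11), (10, 4), (10, 11), (11, 1), (11, 14), (12, 1), (12, 14), (13, 4), (13, 11)]
Unfold 4 (reflect across h@16): 32 holes -> [(2, 4), (2, 11), (3, 1), (3, 14), (4, 1), (4, 14), (5, 4), (5, 11), (10, 4), (10, 11), (11, 1), (11, 14), (12, 1), (12, 14), (13, 4), (13, 11), (18, 4), (18, 11), (19, 1), (19, 14), (20, 1), (20, 14), (21, 4), (21, 11), (26, 4), (26, 11), (27, 1), (27, 14), (28, 1), (28, 14), (29, 4), (29, 11)]
Unfold 5 (reflect across v@16): 64 holes -> [(2, 4), (2, 11), (2, 20), (2, 27), (3, 1), (3, 14), (3, 17), (3, 30), (4, 1), (4, 14), (4, 17), (4, 30), (5, 4), (5, 11), (5, 20), (5, 27), (10, 4), (10, 11), (10, 20), (10, 27), (11, 1), (11, 14), (11, 17), (11, 30), (12, 1), (12, 14), (12, 17), (12, 30), (13, 4), (13, 11), (13, 20), (13, 27), (18, 4), (18, 11), (18, 20), (18, 27), (19, 1), (19, 14), (19, 17), (19, 30), (20, 1), (20, 14), (20, 17), (20, 30), (21, 4), (21, 11), (21, 20), (21, 27), (26, 4), (26, 11), (26, 20), (26, 27), (27, 1), (27, 14), (27, 17), (27, 30), (28, 1), (28, 14), (28, 17), (28, 30), (29, 4), (29, 11), (29, 20), (29, 27)]

Answer: 64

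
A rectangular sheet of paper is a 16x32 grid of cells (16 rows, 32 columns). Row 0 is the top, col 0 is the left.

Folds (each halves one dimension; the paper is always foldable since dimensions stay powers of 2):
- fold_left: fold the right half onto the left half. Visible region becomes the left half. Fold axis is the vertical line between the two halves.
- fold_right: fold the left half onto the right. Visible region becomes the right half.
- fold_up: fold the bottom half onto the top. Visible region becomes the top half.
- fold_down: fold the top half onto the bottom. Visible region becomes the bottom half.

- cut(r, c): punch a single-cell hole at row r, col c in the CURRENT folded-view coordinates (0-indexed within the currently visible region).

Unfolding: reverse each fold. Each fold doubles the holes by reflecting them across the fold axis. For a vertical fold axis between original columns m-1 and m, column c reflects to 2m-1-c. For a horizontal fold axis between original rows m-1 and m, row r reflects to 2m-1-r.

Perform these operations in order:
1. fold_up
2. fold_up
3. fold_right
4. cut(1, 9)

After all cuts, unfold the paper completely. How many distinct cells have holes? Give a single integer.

Answer: 8

Derivation:
Op 1 fold_up: fold axis h@8; visible region now rows[0,8) x cols[0,32) = 8x32
Op 2 fold_up: fold axis h@4; visible region now rows[0,4) x cols[0,32) = 4x32
Op 3 fold_right: fold axis v@16; visible region now rows[0,4) x cols[16,32) = 4x16
Op 4 cut(1, 9): punch at orig (1,25); cuts so far [(1, 25)]; region rows[0,4) x cols[16,32) = 4x16
Unfold 1 (reflect across v@16): 2 holes -> [(1, 6), (1, 25)]
Unfold 2 (reflect across h@4): 4 holes -> [(1, 6), (1, 25), (6, 6), (6, 25)]
Unfold 3 (reflect across h@8): 8 holes -> [(1, 6), (1, 25), (6, 6), (6, 25), (9, 6), (9, 25), (14, 6), (14, 25)]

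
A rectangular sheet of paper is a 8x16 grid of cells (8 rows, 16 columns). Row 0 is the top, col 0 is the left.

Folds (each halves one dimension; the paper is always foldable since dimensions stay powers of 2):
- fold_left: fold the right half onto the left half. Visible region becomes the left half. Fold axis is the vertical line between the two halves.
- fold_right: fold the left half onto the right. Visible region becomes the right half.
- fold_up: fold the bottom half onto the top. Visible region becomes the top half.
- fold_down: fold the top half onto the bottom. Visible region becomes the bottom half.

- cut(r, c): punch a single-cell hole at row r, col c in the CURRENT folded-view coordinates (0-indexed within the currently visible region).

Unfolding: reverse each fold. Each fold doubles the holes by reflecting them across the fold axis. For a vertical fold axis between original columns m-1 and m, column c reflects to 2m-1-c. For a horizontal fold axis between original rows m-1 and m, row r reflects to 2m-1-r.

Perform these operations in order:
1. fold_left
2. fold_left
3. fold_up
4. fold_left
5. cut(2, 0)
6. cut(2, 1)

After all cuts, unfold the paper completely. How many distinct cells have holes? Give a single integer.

Answer: 32

Derivation:
Op 1 fold_left: fold axis v@8; visible region now rows[0,8) x cols[0,8) = 8x8
Op 2 fold_left: fold axis v@4; visible region now rows[0,8) x cols[0,4) = 8x4
Op 3 fold_up: fold axis h@4; visible region now rows[0,4) x cols[0,4) = 4x4
Op 4 fold_left: fold axis v@2; visible region now rows[0,4) x cols[0,2) = 4x2
Op 5 cut(2, 0): punch at orig (2,0); cuts so far [(2, 0)]; region rows[0,4) x cols[0,2) = 4x2
Op 6 cut(2, 1): punch at orig (2,1); cuts so far [(2, 0), (2, 1)]; region rows[0,4) x cols[0,2) = 4x2
Unfold 1 (reflect across v@2): 4 holes -> [(2, 0), (2, 1), (2, 2), (2, 3)]
Unfold 2 (reflect across h@4): 8 holes -> [(2, 0), (2, 1), (2, 2), (2, 3), (5, 0), (5, 1), (5, 2), (5, 3)]
Unfold 3 (reflect across v@4): 16 holes -> [(2, 0), (2, 1), (2, 2), (2, 3), (2, 4), (2, 5), (2, 6), (2, 7), (5, 0), (5, 1), (5, 2), (5, 3), (5, 4), (5, 5), (5, 6), (5, 7)]
Unfold 4 (reflect across v@8): 32 holes -> [(2, 0), (2, 1), (2, 2), (2, 3), (2, 4), (2, 5), (2, 6), (2, 7), (2, 8), (2, 9), (2, 10), (2, 11), (2, 12), (2, 13), (2, 14), (2, 15), (5, 0), (5, 1), (5, 2), (5, 3), (5, 4), (5, 5), (5, 6), (5, 7), (5, 8), (5, 9), (5, 10), (5, 11), (5, 12), (5, 13), (5, 14), (5, 15)]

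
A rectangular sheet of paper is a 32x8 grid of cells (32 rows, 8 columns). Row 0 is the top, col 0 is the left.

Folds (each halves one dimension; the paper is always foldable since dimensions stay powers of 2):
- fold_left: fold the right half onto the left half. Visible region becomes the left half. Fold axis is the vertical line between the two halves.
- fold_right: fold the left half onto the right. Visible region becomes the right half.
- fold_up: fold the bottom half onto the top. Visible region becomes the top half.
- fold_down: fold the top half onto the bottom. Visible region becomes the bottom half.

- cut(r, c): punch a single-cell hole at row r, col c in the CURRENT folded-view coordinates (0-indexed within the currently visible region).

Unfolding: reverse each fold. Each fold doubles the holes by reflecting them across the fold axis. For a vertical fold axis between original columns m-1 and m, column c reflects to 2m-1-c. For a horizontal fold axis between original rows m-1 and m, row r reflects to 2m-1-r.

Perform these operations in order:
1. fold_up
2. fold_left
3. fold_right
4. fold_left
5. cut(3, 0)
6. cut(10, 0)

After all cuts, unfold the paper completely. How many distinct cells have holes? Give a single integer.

Op 1 fold_up: fold axis h@16; visible region now rows[0,16) x cols[0,8) = 16x8
Op 2 fold_left: fold axis v@4; visible region now rows[0,16) x cols[0,4) = 16x4
Op 3 fold_right: fold axis v@2; visible region now rows[0,16) x cols[2,4) = 16x2
Op 4 fold_left: fold axis v@3; visible region now rows[0,16) x cols[2,3) = 16x1
Op 5 cut(3, 0): punch at orig (3,2); cuts so far [(3, 2)]; region rows[0,16) x cols[2,3) = 16x1
Op 6 cut(10, 0): punch at orig (10,2); cuts so far [(3, 2), (10, 2)]; region rows[0,16) x cols[2,3) = 16x1
Unfold 1 (reflect across v@3): 4 holes -> [(3, 2), (3, 3), (10, 2), (10, 3)]
Unfold 2 (reflect across v@2): 8 holes -> [(3, 0), (3, 1), (3, 2), (3, 3), (10, 0), (10, 1), (10, 2), (10, 3)]
Unfold 3 (reflect across v@4): 16 holes -> [(3, 0), (3, 1), (3, 2), (3, 3), (3, 4), (3, 5), (3, 6), (3, 7), (10, 0), (10, 1), (10, 2), (10, 3), (10, 4), (10, 5), (10, 6), (10, 7)]
Unfold 4 (reflect across h@16): 32 holes -> [(3, 0), (3, 1), (3, 2), (3, 3), (3, 4), (3, 5), (3, 6), (3, 7), (10, 0), (10, 1), (10, 2), (10, 3), (10, 4), (10, 5), (10, 6), (10, 7), (21, 0), (21, 1), (21, 2), (21, 3), (21, 4), (21, 5), (21, 6), (21, 7), (28, 0), (28, 1), (28, 2), (28, 3), (28, 4), (28, 5), (28, 6), (28, 7)]

Answer: 32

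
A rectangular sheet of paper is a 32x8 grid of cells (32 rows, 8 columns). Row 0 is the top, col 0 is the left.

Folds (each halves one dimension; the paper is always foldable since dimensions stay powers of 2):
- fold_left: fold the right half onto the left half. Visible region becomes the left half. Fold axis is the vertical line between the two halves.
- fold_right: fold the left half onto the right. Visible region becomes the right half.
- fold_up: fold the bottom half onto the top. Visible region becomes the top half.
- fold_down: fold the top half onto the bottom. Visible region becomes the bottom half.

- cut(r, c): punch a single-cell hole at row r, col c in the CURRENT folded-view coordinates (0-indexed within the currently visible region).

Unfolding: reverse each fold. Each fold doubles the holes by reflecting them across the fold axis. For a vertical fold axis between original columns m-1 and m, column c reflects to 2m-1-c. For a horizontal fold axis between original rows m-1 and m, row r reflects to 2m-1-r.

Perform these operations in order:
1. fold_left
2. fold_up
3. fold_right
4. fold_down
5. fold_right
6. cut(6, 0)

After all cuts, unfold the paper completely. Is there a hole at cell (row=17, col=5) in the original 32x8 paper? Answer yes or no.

Op 1 fold_left: fold axis v@4; visible region now rows[0,32) x cols[0,4) = 32x4
Op 2 fold_up: fold axis h@16; visible region now rows[0,16) x cols[0,4) = 16x4
Op 3 fold_right: fold axis v@2; visible region now rows[0,16) x cols[2,4) = 16x2
Op 4 fold_down: fold axis h@8; visible region now rows[8,16) x cols[2,4) = 8x2
Op 5 fold_right: fold axis v@3; visible region now rows[8,16) x cols[3,4) = 8x1
Op 6 cut(6, 0): punch at orig (14,3); cuts so far [(14, 3)]; region rows[8,16) x cols[3,4) = 8x1
Unfold 1 (reflect across v@3): 2 holes -> [(14, 2), (14, 3)]
Unfold 2 (reflect across h@8): 4 holes -> [(1, 2), (1, 3), (14, 2), (14, 3)]
Unfold 3 (reflect across v@2): 8 holes -> [(1, 0), (1, 1), (1, 2), (1, 3), (14, 0), (14, 1), (14, 2), (14, 3)]
Unfold 4 (reflect across h@16): 16 holes -> [(1, 0), (1, 1), (1, 2), (1, 3), (14, 0), (14, 1), (14, 2), (14, 3), (17, 0), (17, 1), (17, 2), (17, 3), (30, 0), (30, 1), (30, 2), (30, 3)]
Unfold 5 (reflect across v@4): 32 holes -> [(1, 0), (1, 1), (1, 2), (1, 3), (1, 4), (1, 5), (1, 6), (1, 7), (14, 0), (14, 1), (14, 2), (14, 3), (14, 4), (14, 5), (14, 6), (14, 7), (17, 0), (17, 1), (17, 2), (17, 3), (17, 4), (17, 5), (17, 6), (17, 7), (30, 0), (30, 1), (30, 2), (30, 3), (30, 4), (30, 5), (30, 6), (30, 7)]
Holes: [(1, 0), (1, 1), (1, 2), (1, 3), (1, 4), (1, 5), (1, 6), (1, 7), (14, 0), (14, 1), (14, 2), (14, 3), (14, 4), (14, 5), (14, 6), (14, 7), (17, 0), (17, 1), (17, 2), (17, 3), (17, 4), (17, 5), (17, 6), (17, 7), (30, 0), (30, 1), (30, 2), (30, 3), (30, 4), (30, 5), (30, 6), (30, 7)]

Answer: yes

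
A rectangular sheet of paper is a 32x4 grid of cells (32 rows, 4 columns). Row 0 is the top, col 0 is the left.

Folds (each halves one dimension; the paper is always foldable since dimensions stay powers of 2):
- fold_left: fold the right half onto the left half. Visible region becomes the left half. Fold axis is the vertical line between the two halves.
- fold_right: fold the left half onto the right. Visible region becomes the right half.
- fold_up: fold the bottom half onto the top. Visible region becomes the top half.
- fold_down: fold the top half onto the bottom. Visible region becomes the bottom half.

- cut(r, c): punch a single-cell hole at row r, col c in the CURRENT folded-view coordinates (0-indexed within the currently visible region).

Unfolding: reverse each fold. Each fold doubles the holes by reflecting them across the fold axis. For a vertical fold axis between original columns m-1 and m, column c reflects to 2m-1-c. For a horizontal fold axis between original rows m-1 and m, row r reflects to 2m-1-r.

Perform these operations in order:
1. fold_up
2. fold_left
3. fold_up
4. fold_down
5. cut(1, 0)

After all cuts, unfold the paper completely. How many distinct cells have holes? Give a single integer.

Op 1 fold_up: fold axis h@16; visible region now rows[0,16) x cols[0,4) = 16x4
Op 2 fold_left: fold axis v@2; visible region now rows[0,16) x cols[0,2) = 16x2
Op 3 fold_up: fold axis h@8; visible region now rows[0,8) x cols[0,2) = 8x2
Op 4 fold_down: fold axis h@4; visible region now rows[4,8) x cols[0,2) = 4x2
Op 5 cut(1, 0): punch at orig (5,0); cuts so far [(5, 0)]; region rows[4,8) x cols[0,2) = 4x2
Unfold 1 (reflect across h@4): 2 holes -> [(2, 0), (5, 0)]
Unfold 2 (reflect across h@8): 4 holes -> [(2, 0), (5, 0), (10, 0), (13, 0)]
Unfold 3 (reflect across v@2): 8 holes -> [(2, 0), (2, 3), (5, 0), (5, 3), (10, 0), (10, 3), (13, 0), (13, 3)]
Unfold 4 (reflect across h@16): 16 holes -> [(2, 0), (2, 3), (5, 0), (5, 3), (10, 0), (10, 3), (13, 0), (13, 3), (18, 0), (18, 3), (21, 0), (21, 3), (26, 0), (26, 3), (29, 0), (29, 3)]

Answer: 16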